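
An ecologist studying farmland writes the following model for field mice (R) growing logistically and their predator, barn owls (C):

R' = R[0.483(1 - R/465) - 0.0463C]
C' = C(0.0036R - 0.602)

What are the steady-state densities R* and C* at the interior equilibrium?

From dC/dt = 0 with C > 0: 0.0036R* = 0.602, so R* = 167.
Substitute into dR/dt = 0: 0.483(1 - 167/465) = 0.0463C*.
The bracket is 0.64, giving C* = 0.309/0.0463 = 6.68.

R* ≈ 167, C* ≈ 6.68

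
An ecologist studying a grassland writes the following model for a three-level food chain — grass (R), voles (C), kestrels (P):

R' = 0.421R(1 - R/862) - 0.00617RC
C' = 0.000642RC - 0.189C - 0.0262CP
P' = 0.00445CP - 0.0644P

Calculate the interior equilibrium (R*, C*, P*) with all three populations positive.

From dP/dt = 0: 0.00445C* = 0.0644, so C* = 14.5.
From dR/dt = 0: 0.421(1 - R*/862) = 0.00617·14.5, giving R* = 862·(1 - 0.212) = 679.
From dC/dt = 0: 0.000642·679 - 0.189 = 0.0262P*, so P* = 0.247/0.0262 = 9.43.

R* ≈ 679, C* ≈ 14.5, P* ≈ 9.43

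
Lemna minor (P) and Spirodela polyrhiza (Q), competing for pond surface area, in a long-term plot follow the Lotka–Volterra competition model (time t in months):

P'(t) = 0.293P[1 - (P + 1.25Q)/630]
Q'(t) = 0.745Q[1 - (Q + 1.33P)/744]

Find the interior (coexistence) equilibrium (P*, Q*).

Setting both brackets to zero gives the nullclines P + 1.25Q = 630 and 1.33P + Q = 744.
Substituting Q = 744 - 1.33P into the first: P(1 - 1.25·1.33) = 630 - 1.25·744.
So P* = -300/-0.663 = 453, and then Q* = 744 - 1.33·453 = 142.

P* ≈ 453, Q* ≈ 142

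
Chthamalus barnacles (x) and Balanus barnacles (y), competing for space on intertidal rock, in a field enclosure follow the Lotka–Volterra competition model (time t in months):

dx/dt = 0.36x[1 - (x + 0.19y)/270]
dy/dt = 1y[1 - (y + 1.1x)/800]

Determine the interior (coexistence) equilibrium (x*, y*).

Setting both brackets to zero gives the nullclines x + 0.19y = 270 and 1.1x + y = 800.
Substituting y = 800 - 1.1x into the first: x(1 - 0.19·1.1) = 270 - 0.19·800.
So x* = 118/0.791 = 149, and then y* = 800 - 1.1·149 = 636.

x* ≈ 149, y* ≈ 636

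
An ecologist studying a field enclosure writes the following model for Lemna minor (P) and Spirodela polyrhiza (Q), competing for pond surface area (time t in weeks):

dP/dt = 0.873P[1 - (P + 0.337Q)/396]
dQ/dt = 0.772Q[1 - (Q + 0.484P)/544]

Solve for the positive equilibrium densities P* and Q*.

Setting both brackets to zero gives the nullclines P + 0.337Q = 396 and 0.484P + Q = 544.
Substituting Q = 544 - 0.484P into the first: P(1 - 0.337·0.484) = 396 - 0.337·544.
So P* = 213/0.837 = 254, and then Q* = 544 - 0.484·254 = 421.

P* ≈ 254, Q* ≈ 421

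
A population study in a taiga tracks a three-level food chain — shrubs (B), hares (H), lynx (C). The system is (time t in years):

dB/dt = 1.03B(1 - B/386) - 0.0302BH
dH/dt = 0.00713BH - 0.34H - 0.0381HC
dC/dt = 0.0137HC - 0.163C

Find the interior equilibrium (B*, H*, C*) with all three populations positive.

B* ≈ 251, H* ≈ 11.9, C* ≈ 38.1

From dC/dt = 0: 0.0137H* = 0.163, so H* = 11.9.
From dB/dt = 0: 1.03(1 - B*/386) = 0.0302·11.9, giving B* = 386·(1 - 0.349) = 251.
From dH/dt = 0: 0.00713·251 - 0.34 = 0.0381C*, so C* = 1.45/0.0381 = 38.1.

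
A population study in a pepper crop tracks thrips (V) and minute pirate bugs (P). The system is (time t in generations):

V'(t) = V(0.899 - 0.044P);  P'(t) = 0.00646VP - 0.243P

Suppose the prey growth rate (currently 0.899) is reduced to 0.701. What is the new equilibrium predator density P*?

P* ≈ 15.9

At the interior fixed point, setting dV/dt = 0 with V > 0 fixes P* = (prey growth rate)/(VP coefficient) — independent of the other coefficients.
With the change, P* = 0.701/0.044 = 15.9; it falls from 20.4.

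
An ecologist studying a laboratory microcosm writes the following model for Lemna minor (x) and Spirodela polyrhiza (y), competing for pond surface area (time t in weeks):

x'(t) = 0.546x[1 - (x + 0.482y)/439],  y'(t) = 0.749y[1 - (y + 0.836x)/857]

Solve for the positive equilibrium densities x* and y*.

Setting both brackets to zero gives the nullclines x + 0.482y = 439 and 0.836x + y = 857.
Substituting y = 857 - 0.836x into the first: x(1 - 0.482·0.836) = 439 - 0.482·857.
So x* = 25.9/0.597 = 43.4, and then y* = 857 - 0.836·43.4 = 821.

x* ≈ 43.4, y* ≈ 821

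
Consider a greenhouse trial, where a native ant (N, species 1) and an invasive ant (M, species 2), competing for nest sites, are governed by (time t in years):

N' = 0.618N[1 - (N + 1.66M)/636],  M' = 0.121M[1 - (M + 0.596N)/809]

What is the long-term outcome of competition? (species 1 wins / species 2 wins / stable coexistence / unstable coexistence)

species 2 excludes species 1

Compare the nullcline intercepts: K1/α12 = 636/1.66 = 383 < K2 = 809; K2/α21 = 809/0.596 = 1360 > K1 = 636.
Since the inequalities point opposite ways, species 2 can invade but species 1 cannot.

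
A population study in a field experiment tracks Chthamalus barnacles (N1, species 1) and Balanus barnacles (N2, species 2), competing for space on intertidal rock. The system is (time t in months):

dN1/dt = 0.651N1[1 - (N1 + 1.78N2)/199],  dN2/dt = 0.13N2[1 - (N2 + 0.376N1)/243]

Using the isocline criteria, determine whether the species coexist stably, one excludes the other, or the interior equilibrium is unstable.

Compare the nullcline intercepts: K1/α12 = 199/1.78 = 112 < K2 = 243; K2/α21 = 243/0.376 = 646 > K1 = 199.
Since the inequalities point opposite ways, species 2 can invade but species 1 cannot.

species 2 excludes species 1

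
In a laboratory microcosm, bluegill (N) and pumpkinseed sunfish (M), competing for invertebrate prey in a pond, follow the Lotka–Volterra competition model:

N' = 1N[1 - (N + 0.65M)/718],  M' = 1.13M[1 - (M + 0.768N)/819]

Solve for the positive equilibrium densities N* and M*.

N* ≈ 371, M* ≈ 534

Setting both brackets to zero gives the nullclines N + 0.65M = 718 and 0.768N + M = 819.
Substituting M = 819 - 0.768N into the first: N(1 - 0.65·0.768) = 718 - 0.65·819.
So N* = 186/0.501 = 371, and then M* = 819 - 0.768·371 = 534.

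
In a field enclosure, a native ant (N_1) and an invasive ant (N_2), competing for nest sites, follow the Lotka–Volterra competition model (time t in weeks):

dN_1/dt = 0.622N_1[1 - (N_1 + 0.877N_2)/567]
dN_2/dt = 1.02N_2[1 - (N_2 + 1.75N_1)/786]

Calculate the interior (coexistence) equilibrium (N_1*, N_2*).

Setting both brackets to zero gives the nullclines N_1 + 0.877N_2 = 567 and 1.75N_1 + N_2 = 786.
Substituting N_2 = 786 - 1.75N_1 into the first: N_1(1 - 0.877·1.75) = 567 - 0.877·786.
So N_1* = -122/-0.535 = 229, and then N_2* = 786 - 1.75·229 = 386.

N_1* ≈ 229, N_2* ≈ 386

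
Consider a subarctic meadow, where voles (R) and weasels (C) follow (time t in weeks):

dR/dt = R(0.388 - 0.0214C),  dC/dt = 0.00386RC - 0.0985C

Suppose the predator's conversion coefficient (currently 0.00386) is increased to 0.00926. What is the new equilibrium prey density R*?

At the interior fixed point, setting dC/dt = 0 with C > 0 fixes R* = (predator death rate)/(RC coefficient) — independent of the other coefficients.
With the change, R* = 0.0985/0.00926 = 10.6; it falls from 25.5.

R* ≈ 10.6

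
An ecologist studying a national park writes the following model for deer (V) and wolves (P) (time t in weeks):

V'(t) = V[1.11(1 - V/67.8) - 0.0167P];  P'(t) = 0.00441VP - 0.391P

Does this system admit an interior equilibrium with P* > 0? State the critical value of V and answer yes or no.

The predator equation gives dP/dt > 0 only when V > 0.391/0.00441 = 88.7.
Without the predator, V → K = 67.8. Since 67.8 < 88.7, the predator cannot invade.

Threshold V = 88.7; K < 88.7, so no, the predator goes extinct.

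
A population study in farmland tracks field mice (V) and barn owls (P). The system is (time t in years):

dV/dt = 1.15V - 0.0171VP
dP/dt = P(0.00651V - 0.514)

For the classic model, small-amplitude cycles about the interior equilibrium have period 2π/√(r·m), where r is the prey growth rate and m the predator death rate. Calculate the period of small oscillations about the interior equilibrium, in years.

Here r = 1.15 and m = 0.514, so r·m = 0.591.
ω = √0.591 = 0.769 per year, hence T = 2π/ω ≈ 8.17 years.

T ≈ 8.17 years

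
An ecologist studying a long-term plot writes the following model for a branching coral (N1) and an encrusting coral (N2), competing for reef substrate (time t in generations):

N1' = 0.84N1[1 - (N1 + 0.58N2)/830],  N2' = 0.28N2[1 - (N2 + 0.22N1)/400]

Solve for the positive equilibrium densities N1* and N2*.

Setting both brackets to zero gives the nullclines N1 + 0.58N2 = 830 and 0.22N1 + N2 = 400.
Substituting N2 = 400 - 0.22N1 into the first: N1(1 - 0.58·0.22) = 830 - 0.58·400.
So N1* = 598/0.872 = 685, and then N2* = 400 - 0.22·685 = 249.

N1* ≈ 685, N2* ≈ 249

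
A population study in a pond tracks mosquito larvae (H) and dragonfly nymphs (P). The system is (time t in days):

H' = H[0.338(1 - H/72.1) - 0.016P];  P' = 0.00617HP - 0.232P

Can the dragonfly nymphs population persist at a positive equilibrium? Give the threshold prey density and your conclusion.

Threshold H = 37.6; K > 37.6, so yes, the predator persists.

The predator equation gives dP/dt > 0 only when H > 0.232/0.00617 = 37.6.
Without the predator, H → K = 72.1. Since 72.1 > 37.6, the predator can invade and persist.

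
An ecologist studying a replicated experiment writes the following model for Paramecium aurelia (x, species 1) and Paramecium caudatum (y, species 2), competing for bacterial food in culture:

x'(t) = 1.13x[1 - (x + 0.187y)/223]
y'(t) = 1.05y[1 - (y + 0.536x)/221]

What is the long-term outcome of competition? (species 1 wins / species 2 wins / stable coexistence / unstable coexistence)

stable coexistence

Compare the nullcline intercepts: K1/α12 = 223/0.187 = 1190 > K2 = 221; K2/α21 = 221/0.536 = 412 > K1 = 223.
Since both inequalities hold, each species can invade when rare, so the interior equilibrium is stable.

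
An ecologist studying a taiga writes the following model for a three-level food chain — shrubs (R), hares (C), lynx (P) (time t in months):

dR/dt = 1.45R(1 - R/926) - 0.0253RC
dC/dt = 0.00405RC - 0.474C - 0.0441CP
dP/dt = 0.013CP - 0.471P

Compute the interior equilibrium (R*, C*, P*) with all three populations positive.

R* ≈ 341, C* ≈ 36.2, P* ≈ 20.5

From dP/dt = 0: 0.013C* = 0.471, so C* = 36.2.
From dR/dt = 0: 1.45(1 - R*/926) = 0.0253·36.2, giving R* = 926·(1 - 0.632) = 341.
From dC/dt = 0: 0.00405·341 - 0.474 = 0.0441P*, so P* = 0.905/0.0441 = 20.5.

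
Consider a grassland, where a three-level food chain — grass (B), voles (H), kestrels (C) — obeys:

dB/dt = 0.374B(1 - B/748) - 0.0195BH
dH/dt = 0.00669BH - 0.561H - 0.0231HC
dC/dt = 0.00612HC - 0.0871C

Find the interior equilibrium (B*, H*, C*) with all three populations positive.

From dC/dt = 0: 0.00612H* = 0.0871, so H* = 14.2.
From dB/dt = 0: 0.374(1 - B*/748) = 0.0195·14.2, giving B* = 748·(1 - 0.742) = 193.
From dH/dt = 0: 0.00669·193 - 0.561 = 0.0231C*, so C* = 0.73/0.0231 = 31.6.

B* ≈ 193, H* ≈ 14.2, C* ≈ 31.6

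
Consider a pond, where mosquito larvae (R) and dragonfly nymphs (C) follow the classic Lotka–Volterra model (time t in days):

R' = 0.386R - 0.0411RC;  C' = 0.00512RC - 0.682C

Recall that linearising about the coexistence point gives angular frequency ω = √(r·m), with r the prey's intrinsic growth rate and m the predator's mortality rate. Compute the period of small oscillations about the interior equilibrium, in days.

T ≈ 12.2 days

Here r = 0.386 and m = 0.682, so r·m = 0.263.
ω = √0.263 = 0.513 per day, hence T = 2π/ω ≈ 12.2 days.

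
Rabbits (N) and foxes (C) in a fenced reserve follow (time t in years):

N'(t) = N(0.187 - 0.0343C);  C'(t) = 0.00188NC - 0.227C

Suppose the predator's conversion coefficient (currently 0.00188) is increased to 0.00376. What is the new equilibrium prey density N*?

N* ≈ 60.4

At the interior fixed point, setting dC/dt = 0 with C > 0 fixes N* = (predator death rate)/(NC coefficient) — independent of the other coefficients.
With the change, N* = 0.227/0.00376 = 60.4; it falls from 121.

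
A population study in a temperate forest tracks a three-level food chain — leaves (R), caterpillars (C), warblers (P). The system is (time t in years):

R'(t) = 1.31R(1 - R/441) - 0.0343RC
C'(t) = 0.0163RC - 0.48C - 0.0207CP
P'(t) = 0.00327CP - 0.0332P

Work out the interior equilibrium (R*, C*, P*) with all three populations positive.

From dP/dt = 0: 0.00327C* = 0.0332, so C* = 10.2.
From dR/dt = 0: 1.31(1 - R*/441) = 0.0343·10.2, giving R* = 441·(1 - 0.266) = 324.
From dC/dt = 0: 0.0163·324 - 0.48 = 0.0207P*, so P* = 4.8/0.0207 = 232.

R* ≈ 324, C* ≈ 10.2, P* ≈ 232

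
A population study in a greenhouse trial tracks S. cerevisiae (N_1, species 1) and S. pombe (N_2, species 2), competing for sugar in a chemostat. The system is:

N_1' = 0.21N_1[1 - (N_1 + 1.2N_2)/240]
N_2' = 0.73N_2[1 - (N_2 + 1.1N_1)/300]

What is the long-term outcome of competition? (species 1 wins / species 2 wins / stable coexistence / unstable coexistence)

species 2 excludes species 1

Compare the nullcline intercepts: K1/α12 = 240/1.2 = 200 < K2 = 300; K2/α21 = 300/1.1 = 273 > K1 = 240.
Since the inequalities point opposite ways, species 2 can invade but species 1 cannot.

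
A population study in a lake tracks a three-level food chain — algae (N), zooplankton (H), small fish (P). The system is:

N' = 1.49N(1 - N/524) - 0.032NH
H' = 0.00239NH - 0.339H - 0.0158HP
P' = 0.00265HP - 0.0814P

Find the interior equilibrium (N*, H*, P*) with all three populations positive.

From dP/dt = 0: 0.00265H* = 0.0814, so H* = 30.7.
From dN/dt = 0: 1.49(1 - N*/524) = 0.032·30.7, giving N* = 524·(1 - 0.66) = 178.
From dH/dt = 0: 0.00239·178 - 0.339 = 0.0158P*, so P* = 0.0872/0.0158 = 5.52.

N* ≈ 178, H* ≈ 30.7, P* ≈ 5.52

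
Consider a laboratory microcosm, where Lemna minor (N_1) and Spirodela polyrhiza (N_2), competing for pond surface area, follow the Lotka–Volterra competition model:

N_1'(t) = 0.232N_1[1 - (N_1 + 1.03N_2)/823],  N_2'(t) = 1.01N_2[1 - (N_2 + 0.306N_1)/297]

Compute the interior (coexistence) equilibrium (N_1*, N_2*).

Setting both brackets to zero gives the nullclines N_1 + 1.03N_2 = 823 and 0.306N_1 + N_2 = 297.
Substituting N_2 = 297 - 0.306N_1 into the first: N_1(1 - 1.03·0.306) = 823 - 1.03·297.
So N_1* = 517/0.685 = 755, and then N_2* = 297 - 0.306·755 = 65.9.

N_1* ≈ 755, N_2* ≈ 65.9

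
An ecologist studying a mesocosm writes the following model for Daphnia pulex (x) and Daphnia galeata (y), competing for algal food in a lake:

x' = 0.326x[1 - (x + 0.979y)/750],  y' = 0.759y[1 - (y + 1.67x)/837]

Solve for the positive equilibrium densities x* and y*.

Setting both brackets to zero gives the nullclines x + 0.979y = 750 and 1.67x + y = 837.
Substituting y = 837 - 1.67x into the first: x(1 - 0.979·1.67) = 750 - 0.979·837.
So x* = -69.4/-0.635 = 109, and then y* = 837 - 1.67·109 = 654.

x* ≈ 109, y* ≈ 654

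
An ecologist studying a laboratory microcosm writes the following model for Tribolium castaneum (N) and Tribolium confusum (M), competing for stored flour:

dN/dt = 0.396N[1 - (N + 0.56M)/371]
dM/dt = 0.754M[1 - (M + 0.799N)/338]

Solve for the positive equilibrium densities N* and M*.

N* ≈ 329, M* ≈ 75.2

Setting both brackets to zero gives the nullclines N + 0.56M = 371 and 0.799N + M = 338.
Substituting M = 338 - 0.799N into the first: N(1 - 0.56·0.799) = 371 - 0.56·338.
So N* = 182/0.553 = 329, and then M* = 338 - 0.799·329 = 75.2.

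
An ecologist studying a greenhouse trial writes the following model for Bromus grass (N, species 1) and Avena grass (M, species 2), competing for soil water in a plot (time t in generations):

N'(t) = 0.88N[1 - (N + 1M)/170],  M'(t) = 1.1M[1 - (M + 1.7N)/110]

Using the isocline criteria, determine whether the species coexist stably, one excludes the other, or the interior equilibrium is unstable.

Compare the nullcline intercepts: K1/α12 = 170/1 = 170 > K2 = 110; K2/α21 = 110/1.7 = 64.7 < K1 = 170.
Since the inequalities point opposite ways, species 1 can invade but species 2 cannot.

species 1 excludes species 2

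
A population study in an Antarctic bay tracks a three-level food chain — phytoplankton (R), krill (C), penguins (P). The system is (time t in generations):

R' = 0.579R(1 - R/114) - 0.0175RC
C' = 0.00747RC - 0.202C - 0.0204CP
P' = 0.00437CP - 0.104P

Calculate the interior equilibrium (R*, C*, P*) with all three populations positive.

From dP/dt = 0: 0.00437C* = 0.104, so C* = 23.8.
From dR/dt = 0: 0.579(1 - R*/114) = 0.0175·23.8, giving R* = 114·(1 - 0.719) = 32.
From dC/dt = 0: 0.00747·32 - 0.202 = 0.0204P*, so P* = 0.037/0.0204 = 1.82.

R* ≈ 32, C* ≈ 23.8, P* ≈ 1.82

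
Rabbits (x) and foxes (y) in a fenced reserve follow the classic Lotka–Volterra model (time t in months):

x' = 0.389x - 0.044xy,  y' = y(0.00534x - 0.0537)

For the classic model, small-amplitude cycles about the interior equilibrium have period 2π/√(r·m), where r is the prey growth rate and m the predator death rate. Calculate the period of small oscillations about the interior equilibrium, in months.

T ≈ 43.5 months

Here r = 0.389 and m = 0.0537, so r·m = 0.0209.
ω = √0.0209 = 0.145 per month, hence T = 2π/ω ≈ 43.5 months.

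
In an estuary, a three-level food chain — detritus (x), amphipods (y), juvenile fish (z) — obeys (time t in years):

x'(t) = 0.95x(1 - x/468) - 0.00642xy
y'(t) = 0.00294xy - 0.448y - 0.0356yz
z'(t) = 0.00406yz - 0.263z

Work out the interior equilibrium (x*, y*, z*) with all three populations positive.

From dz/dt = 0: 0.00406y* = 0.263, so y* = 64.8.
From dx/dt = 0: 0.95(1 - x*/468) = 0.00642·64.8, giving x* = 468·(1 - 0.438) = 263.
From dy/dt = 0: 0.00294·263 - 0.448 = 0.0356z*, so z* = 0.326/0.0356 = 9.15.

x* ≈ 263, y* ≈ 64.8, z* ≈ 9.15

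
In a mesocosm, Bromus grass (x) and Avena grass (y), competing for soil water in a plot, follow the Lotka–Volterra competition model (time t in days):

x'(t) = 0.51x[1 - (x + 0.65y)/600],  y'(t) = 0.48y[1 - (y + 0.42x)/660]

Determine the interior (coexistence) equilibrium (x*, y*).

x* ≈ 235, y* ≈ 561

Setting both brackets to zero gives the nullclines x + 0.65y = 600 and 0.42x + y = 660.
Substituting y = 660 - 0.42x into the first: x(1 - 0.65·0.42) = 600 - 0.65·660.
So x* = 171/0.727 = 235, and then y* = 660 - 0.42·235 = 561.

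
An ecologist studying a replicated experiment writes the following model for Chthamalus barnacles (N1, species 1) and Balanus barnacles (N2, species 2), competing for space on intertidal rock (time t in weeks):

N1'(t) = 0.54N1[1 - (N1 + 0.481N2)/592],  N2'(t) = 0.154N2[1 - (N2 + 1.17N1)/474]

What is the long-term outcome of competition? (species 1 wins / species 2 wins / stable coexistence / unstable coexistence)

species 1 excludes species 2

Compare the nullcline intercepts: K1/α12 = 592/0.481 = 1230 > K2 = 474; K2/α21 = 474/1.17 = 405 < K1 = 592.
Since the inequalities point opposite ways, species 1 can invade but species 2 cannot.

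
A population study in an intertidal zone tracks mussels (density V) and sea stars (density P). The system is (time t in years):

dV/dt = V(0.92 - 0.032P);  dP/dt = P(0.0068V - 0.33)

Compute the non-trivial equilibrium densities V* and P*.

Set dP/dt = 0 with P > 0: 0.0068V - 0.33 = 0, so V* = 0.33/0.0068 = 48.5.
Set dV/dt = 0 with V > 0: 0.92 - 0.032P = 0, so P* = 0.92/0.032 = 28.8.

V* ≈ 48.5, P* ≈ 28.8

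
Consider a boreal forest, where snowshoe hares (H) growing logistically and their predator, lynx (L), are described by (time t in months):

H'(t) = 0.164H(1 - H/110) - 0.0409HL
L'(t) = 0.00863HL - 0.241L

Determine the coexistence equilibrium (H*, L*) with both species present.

H* ≈ 27.9, L* ≈ 2.99

From dL/dt = 0 with L > 0: 0.00863H* = 0.241, so H* = 27.9.
Substitute into dH/dt = 0: 0.164(1 - 27.9/110) = 0.0409L*.
The bracket is 0.746, giving L* = 0.122/0.0409 = 2.99.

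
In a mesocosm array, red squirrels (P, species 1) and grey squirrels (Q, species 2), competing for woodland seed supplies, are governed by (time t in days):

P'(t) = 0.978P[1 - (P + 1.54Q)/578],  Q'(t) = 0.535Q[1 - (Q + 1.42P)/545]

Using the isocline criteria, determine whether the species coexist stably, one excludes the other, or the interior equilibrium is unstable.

unstable coexistence (outcome depends on initial conditions)

Compare the nullcline intercepts: K1/α12 = 578/1.54 = 375 < K2 = 545; K2/α21 = 545/1.42 = 384 < K1 = 578.
Since both are reversed, neither can invade when rare; the interior point is a saddle.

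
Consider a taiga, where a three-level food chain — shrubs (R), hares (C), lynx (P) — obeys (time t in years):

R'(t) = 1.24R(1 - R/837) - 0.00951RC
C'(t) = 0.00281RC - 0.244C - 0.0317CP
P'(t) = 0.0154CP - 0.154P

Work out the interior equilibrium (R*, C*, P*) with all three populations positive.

From dP/dt = 0: 0.0154C* = 0.154, so C* = 10.
From dR/dt = 0: 1.24(1 - R*/837) = 0.00951·10, giving R* = 837·(1 - 0.0767) = 773.
From dC/dt = 0: 0.00281·773 - 0.244 = 0.0317P*, so P* = 1.93/0.0317 = 60.8.

R* ≈ 773, C* ≈ 10, P* ≈ 60.8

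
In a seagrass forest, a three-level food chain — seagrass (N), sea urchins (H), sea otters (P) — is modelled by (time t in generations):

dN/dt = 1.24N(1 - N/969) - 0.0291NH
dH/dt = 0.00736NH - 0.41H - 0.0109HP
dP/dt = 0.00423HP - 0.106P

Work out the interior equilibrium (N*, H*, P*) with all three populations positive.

N* ≈ 399, H* ≈ 25.1, P* ≈ 232

From dP/dt = 0: 0.00423H* = 0.106, so H* = 25.1.
From dN/dt = 0: 1.24(1 - N*/969) = 0.0291·25.1, giving N* = 969·(1 - 0.588) = 399.
From dH/dt = 0: 0.00736·399 - 0.41 = 0.0109P*, so P* = 2.53/0.0109 = 232.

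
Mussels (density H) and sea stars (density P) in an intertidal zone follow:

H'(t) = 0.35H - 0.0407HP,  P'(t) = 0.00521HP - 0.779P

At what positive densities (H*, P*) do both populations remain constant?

H* ≈ 150, P* ≈ 8.6

Set dP/dt = 0 with P > 0: 0.00521H - 0.779 = 0, so H* = 0.779/0.00521 = 150.
Set dH/dt = 0 with H > 0: 0.35 - 0.0407P = 0, so P* = 0.35/0.0407 = 8.6.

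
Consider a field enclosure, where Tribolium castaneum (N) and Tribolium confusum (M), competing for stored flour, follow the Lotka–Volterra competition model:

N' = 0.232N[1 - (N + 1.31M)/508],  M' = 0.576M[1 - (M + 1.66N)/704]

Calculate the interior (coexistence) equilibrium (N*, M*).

N* ≈ 353, M* ≈ 119

Setting both brackets to zero gives the nullclines N + 1.31M = 508 and 1.66N + M = 704.
Substituting M = 704 - 1.66N into the first: N(1 - 1.31·1.66) = 508 - 1.31·704.
So N* = -414/-1.17 = 353, and then M* = 704 - 1.66·353 = 119.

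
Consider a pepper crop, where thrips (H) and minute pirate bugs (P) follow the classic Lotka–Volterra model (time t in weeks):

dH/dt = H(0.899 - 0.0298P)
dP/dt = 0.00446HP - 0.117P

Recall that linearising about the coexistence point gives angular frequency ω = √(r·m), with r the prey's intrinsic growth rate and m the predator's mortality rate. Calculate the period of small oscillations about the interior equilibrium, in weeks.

T ≈ 19.4 weeks

Here r = 0.899 and m = 0.117, so r·m = 0.105.
ω = √0.105 = 0.324 per week, hence T = 2π/ω ≈ 19.4 weeks.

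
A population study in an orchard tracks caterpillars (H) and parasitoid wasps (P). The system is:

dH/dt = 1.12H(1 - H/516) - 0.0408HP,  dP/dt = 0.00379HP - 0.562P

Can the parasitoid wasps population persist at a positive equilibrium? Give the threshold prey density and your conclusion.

The predator equation gives dP/dt > 0 only when H > 0.562/0.00379 = 148.
Without the predator, H → K = 516. Since 516 > 148, the predator can invade and persist.

Threshold H = 148; K > 148, so yes, the predator persists.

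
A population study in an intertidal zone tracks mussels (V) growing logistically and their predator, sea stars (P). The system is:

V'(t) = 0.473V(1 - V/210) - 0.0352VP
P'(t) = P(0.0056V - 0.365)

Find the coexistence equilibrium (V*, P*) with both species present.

From dP/dt = 0 with P > 0: 0.0056V* = 0.365, so V* = 65.2.
Substitute into dV/dt = 0: 0.473(1 - 65.2/210) = 0.0352P*.
The bracket is 0.69, giving P* = 0.326/0.0352 = 9.27.

V* ≈ 65.2, P* ≈ 9.27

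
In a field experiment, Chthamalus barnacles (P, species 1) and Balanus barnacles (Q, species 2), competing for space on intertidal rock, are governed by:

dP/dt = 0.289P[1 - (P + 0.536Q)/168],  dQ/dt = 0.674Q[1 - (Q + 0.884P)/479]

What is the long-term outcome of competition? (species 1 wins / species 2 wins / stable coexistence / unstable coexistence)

species 2 excludes species 1

Compare the nullcline intercepts: K1/α12 = 168/0.536 = 313 < K2 = 479; K2/α21 = 479/0.884 = 542 > K1 = 168.
Since the inequalities point opposite ways, species 2 can invade but species 1 cannot.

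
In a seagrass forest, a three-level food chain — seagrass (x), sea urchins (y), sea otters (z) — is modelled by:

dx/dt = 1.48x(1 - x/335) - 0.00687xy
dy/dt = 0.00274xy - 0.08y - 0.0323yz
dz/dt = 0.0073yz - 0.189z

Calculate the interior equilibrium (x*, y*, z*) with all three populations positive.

x* ≈ 295, y* ≈ 25.9, z* ≈ 22.5

From dz/dt = 0: 0.0073y* = 0.189, so y* = 25.9.
From dx/dt = 0: 1.48(1 - x*/335) = 0.00687·25.9, giving x* = 335·(1 - 0.12) = 295.
From dy/dt = 0: 0.00274·295 - 0.08 = 0.0323z*, so z* = 0.728/0.0323 = 22.5.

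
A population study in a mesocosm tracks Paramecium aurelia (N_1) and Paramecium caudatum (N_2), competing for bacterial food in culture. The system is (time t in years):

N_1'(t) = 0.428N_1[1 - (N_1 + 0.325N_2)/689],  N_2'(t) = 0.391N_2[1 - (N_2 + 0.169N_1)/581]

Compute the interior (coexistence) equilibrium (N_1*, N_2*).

N_1* ≈ 529, N_2* ≈ 492

Setting both brackets to zero gives the nullclines N_1 + 0.325N_2 = 689 and 0.169N_1 + N_2 = 581.
Substituting N_2 = 581 - 0.169N_1 into the first: N_1(1 - 0.325·0.169) = 689 - 0.325·581.
So N_1* = 500/0.945 = 529, and then N_2* = 581 - 0.169·529 = 492.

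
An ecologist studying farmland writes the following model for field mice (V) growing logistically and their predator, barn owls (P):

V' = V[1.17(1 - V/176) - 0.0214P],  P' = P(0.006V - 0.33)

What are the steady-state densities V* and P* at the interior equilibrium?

V* ≈ 55, P* ≈ 37.6

From dP/dt = 0 with P > 0: 0.006V* = 0.33, so V* = 55.
Substitute into dV/dt = 0: 1.17(1 - 55/176) = 0.0214P*.
The bracket is 0.688, giving P* = 0.804/0.0214 = 37.6.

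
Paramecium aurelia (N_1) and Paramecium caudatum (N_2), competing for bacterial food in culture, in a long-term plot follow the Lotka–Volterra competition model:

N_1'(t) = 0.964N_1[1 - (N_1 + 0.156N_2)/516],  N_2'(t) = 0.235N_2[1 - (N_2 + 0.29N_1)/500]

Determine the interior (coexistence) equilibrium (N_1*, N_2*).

N_1* ≈ 459, N_2* ≈ 367

Setting both brackets to zero gives the nullclines N_1 + 0.156N_2 = 516 and 0.29N_1 + N_2 = 500.
Substituting N_2 = 500 - 0.29N_1 into the first: N_1(1 - 0.156·0.29) = 516 - 0.156·500.
So N_1* = 438/0.955 = 459, and then N_2* = 500 - 0.29·459 = 367.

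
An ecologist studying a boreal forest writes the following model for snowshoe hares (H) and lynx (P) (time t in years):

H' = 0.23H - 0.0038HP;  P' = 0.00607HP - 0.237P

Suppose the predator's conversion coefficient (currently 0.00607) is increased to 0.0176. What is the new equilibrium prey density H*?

H* ≈ 13.5

At the interior fixed point, setting dP/dt = 0 with P > 0 fixes H* = (predator death rate)/(HP coefficient) — independent of the other coefficients.
With the change, H* = 0.237/0.0176 = 13.5; it falls from 39.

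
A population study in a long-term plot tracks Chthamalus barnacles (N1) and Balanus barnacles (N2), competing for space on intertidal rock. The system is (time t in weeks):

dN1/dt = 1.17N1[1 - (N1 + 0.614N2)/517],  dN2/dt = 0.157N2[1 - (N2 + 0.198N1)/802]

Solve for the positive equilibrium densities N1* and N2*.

Setting both brackets to zero gives the nullclines N1 + 0.614N2 = 517 and 0.198N1 + N2 = 802.
Substituting N2 = 802 - 0.198N1 into the first: N1(1 - 0.614·0.198) = 517 - 0.614·802.
So N1* = 24.6/0.878 = 28, and then N2* = 802 - 0.198·28 = 796.

N1* ≈ 28, N2* ≈ 796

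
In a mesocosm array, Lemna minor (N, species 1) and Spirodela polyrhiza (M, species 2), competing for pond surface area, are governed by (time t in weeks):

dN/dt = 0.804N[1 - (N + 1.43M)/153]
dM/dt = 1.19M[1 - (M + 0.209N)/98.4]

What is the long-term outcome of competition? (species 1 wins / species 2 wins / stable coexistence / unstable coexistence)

Compare the nullcline intercepts: K1/α12 = 153/1.43 = 107 > K2 = 98.4; K2/α21 = 98.4/0.209 = 471 > K1 = 153.
Since both inequalities hold, each species can invade when rare, so the interior equilibrium is stable.

stable coexistence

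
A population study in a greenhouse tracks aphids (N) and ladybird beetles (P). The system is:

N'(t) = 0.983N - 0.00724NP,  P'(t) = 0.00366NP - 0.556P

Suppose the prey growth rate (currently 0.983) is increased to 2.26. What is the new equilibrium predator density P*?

P* ≈ 312

At the interior fixed point, setting dN/dt = 0 with N > 0 fixes P* = (prey growth rate)/(NP coefficient) — independent of the other coefficients.
With the change, P* = 2.26/0.00724 = 312; it rises from 136.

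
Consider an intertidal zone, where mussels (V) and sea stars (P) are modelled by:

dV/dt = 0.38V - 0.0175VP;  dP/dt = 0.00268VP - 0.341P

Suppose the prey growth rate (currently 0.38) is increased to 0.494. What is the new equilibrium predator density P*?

P* ≈ 28.2

At the interior fixed point, setting dV/dt = 0 with V > 0 fixes P* = (prey growth rate)/(VP coefficient) — independent of the other coefficients.
With the change, P* = 0.494/0.0175 = 28.2; it rises from 21.7.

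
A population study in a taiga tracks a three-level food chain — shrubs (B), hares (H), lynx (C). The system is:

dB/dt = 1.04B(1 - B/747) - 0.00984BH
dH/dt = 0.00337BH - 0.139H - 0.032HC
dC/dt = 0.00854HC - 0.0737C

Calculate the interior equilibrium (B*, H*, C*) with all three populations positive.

B* ≈ 686, H* ≈ 8.63, C* ≈ 67.9

From dC/dt = 0: 0.00854H* = 0.0737, so H* = 8.63.
From dB/dt = 0: 1.04(1 - B*/747) = 0.00984·8.63, giving B* = 747·(1 - 0.0817) = 686.
From dH/dt = 0: 0.00337·686 - 0.139 = 0.032C*, so C* = 2.17/0.032 = 67.9.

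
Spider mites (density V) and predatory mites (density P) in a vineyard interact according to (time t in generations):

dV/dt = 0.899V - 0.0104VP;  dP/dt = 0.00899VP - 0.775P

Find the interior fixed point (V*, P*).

Set dP/dt = 0 with P > 0: 0.00899V - 0.775 = 0, so V* = 0.775/0.00899 = 86.2.
Set dV/dt = 0 with V > 0: 0.899 - 0.0104P = 0, so P* = 0.899/0.0104 = 86.4.

V* ≈ 86.2, P* ≈ 86.4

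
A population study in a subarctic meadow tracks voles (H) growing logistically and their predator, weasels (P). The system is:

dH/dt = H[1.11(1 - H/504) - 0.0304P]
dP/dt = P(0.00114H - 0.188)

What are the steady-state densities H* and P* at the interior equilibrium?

H* ≈ 165, P* ≈ 24.6

From dP/dt = 0 with P > 0: 0.00114H* = 0.188, so H* = 165.
Substitute into dH/dt = 0: 1.11(1 - 165/504) = 0.0304P*.
The bracket is 0.673, giving P* = 0.747/0.0304 = 24.6.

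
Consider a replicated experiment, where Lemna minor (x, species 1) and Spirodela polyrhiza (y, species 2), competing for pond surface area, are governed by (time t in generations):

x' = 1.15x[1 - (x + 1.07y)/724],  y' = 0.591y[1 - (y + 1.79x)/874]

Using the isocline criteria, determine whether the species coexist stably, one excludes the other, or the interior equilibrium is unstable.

Compare the nullcline intercepts: K1/α12 = 724/1.07 = 677 < K2 = 874; K2/α21 = 874/1.79 = 488 < K1 = 724.
Since both are reversed, neither can invade when rare; the interior point is a saddle.

unstable coexistence (outcome depends on initial conditions)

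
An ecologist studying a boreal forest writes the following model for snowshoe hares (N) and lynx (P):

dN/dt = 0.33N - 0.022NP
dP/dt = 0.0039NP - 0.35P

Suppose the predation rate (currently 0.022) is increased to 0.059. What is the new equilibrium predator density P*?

At the interior fixed point, setting dN/dt = 0 with N > 0 fixes P* = (prey growth rate)/(NP coefficient) — independent of the other coefficients.
With the change, P* = 0.33/0.059 = 5.59; it falls from 15.

P* ≈ 5.59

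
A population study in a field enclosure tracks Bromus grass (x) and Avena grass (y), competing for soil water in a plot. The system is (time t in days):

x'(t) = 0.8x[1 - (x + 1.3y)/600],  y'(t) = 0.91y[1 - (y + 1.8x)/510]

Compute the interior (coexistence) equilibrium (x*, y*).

Setting both brackets to zero gives the nullclines x + 1.3y = 600 and 1.8x + y = 510.
Substituting y = 510 - 1.8x into the first: x(1 - 1.3·1.8) = 600 - 1.3·510.
So x* = -63/-1.34 = 47, and then y* = 510 - 1.8·47 = 425.

x* ≈ 47, y* ≈ 425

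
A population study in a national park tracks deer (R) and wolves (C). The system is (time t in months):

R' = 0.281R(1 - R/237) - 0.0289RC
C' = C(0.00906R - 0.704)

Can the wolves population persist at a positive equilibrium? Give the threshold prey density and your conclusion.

The predator equation gives dC/dt > 0 only when R > 0.704/0.00906 = 77.7.
Without the predator, R → K = 237. Since 237 > 77.7, the predator can invade and persist.

Threshold R = 77.7; K > 77.7, so yes, the predator persists.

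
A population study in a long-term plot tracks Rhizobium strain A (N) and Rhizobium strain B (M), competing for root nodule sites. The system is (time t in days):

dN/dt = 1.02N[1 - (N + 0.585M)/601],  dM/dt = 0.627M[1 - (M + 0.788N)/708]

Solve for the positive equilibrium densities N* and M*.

N* ≈ 347, M* ≈ 435

Setting both brackets to zero gives the nullclines N + 0.585M = 601 and 0.788N + M = 708.
Substituting M = 708 - 0.788N into the first: N(1 - 0.585·0.788) = 601 - 0.585·708.
So N* = 187/0.539 = 347, and then M* = 708 - 0.788·347 = 435.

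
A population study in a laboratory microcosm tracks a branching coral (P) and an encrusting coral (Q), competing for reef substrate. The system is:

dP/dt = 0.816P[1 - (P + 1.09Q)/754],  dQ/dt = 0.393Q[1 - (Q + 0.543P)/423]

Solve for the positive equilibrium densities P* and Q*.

Setting both brackets to zero gives the nullclines P + 1.09Q = 754 and 0.543P + Q = 423.
Substituting Q = 423 - 0.543P into the first: P(1 - 1.09·0.543) = 754 - 1.09·423.
So P* = 293/0.408 = 718, and then Q* = 423 - 0.543·718 = 33.3.

P* ≈ 718, Q* ≈ 33.3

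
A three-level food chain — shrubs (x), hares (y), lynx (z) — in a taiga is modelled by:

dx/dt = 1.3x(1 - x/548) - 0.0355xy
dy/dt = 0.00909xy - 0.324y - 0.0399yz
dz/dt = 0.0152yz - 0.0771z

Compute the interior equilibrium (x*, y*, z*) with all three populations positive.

From dz/dt = 0: 0.0152y* = 0.0771, so y* = 5.07.
From dx/dt = 0: 1.3(1 - x*/548) = 0.0355·5.07, giving x* = 548·(1 - 0.139) = 472.
From dy/dt = 0: 0.00909·472 - 0.324 = 0.0399z*, so z* = 3.97/0.0399 = 99.4.

x* ≈ 472, y* ≈ 5.07, z* ≈ 99.4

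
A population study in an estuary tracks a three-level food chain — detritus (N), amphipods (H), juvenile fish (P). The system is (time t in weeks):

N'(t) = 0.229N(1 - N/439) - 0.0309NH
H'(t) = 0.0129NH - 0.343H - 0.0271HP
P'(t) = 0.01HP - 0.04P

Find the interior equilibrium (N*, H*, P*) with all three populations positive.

From dP/dt = 0: 0.01H* = 0.04, so H* = 4.
From dN/dt = 0: 0.229(1 - N*/439) = 0.0309·4, giving N* = 439·(1 - 0.54) = 202.
From dH/dt = 0: 0.0129·202 - 0.343 = 0.0271P*, so P* = 2.26/0.0271 = 83.5.

N* ≈ 202, H* ≈ 4, P* ≈ 83.5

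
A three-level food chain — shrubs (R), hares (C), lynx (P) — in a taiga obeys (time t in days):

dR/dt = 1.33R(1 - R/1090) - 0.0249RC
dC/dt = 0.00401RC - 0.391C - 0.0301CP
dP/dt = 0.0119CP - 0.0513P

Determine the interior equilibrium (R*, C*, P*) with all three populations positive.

R* ≈ 1000, C* ≈ 4.31, P* ≈ 121

From dP/dt = 0: 0.0119C* = 0.0513, so C* = 4.31.
From dR/dt = 0: 1.33(1 - R*/1090) = 0.0249·4.31, giving R* = 1090·(1 - 0.0807) = 1000.
From dC/dt = 0: 0.00401·1000 - 0.391 = 0.0301P*, so P* = 3.63/0.0301 = 121.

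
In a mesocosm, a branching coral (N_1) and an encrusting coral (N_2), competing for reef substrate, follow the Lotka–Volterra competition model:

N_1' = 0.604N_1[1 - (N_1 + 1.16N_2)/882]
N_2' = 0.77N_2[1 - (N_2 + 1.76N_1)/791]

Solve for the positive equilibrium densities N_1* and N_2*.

Setting both brackets to zero gives the nullclines N_1 + 1.16N_2 = 882 and 1.76N_1 + N_2 = 791.
Substituting N_2 = 791 - 1.76N_1 into the first: N_1(1 - 1.16·1.76) = 882 - 1.16·791.
So N_1* = -35.6/-1.04 = 34.1, and then N_2* = 791 - 1.76·34.1 = 731.

N_1* ≈ 34.1, N_2* ≈ 731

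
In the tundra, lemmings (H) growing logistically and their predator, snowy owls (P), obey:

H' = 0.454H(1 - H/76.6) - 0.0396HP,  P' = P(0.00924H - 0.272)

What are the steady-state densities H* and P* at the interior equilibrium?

From dP/dt = 0 with P > 0: 0.00924H* = 0.272, so H* = 29.4.
Substitute into dH/dt = 0: 0.454(1 - 29.4/76.6) = 0.0396P*.
The bracket is 0.616, giving P* = 0.28/0.0396 = 7.06.

H* ≈ 29.4, P* ≈ 7.06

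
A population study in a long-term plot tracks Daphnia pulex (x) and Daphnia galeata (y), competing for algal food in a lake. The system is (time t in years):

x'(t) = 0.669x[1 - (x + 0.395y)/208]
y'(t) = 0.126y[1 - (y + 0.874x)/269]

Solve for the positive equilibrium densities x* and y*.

Setting both brackets to zero gives the nullclines x + 0.395y = 208 and 0.874x + y = 269.
Substituting y = 269 - 0.874x into the first: x(1 - 0.395·0.874) = 208 - 0.395·269.
So x* = 102/0.655 = 155, and then y* = 269 - 0.874·155 = 133.

x* ≈ 155, y* ≈ 133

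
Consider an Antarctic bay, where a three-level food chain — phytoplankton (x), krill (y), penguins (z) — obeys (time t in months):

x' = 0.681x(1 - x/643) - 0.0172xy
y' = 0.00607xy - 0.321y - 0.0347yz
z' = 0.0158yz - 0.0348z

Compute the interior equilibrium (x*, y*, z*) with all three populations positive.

From dz/dt = 0: 0.0158y* = 0.0348, so y* = 2.2.
From dx/dt = 0: 0.681(1 - x*/643) = 0.0172·2.2, giving x* = 643·(1 - 0.0556) = 607.
From dy/dt = 0: 0.00607·607 - 0.321 = 0.0347z*, so z* = 3.36/0.0347 = 97.

x* ≈ 607, y* ≈ 2.2, z* ≈ 97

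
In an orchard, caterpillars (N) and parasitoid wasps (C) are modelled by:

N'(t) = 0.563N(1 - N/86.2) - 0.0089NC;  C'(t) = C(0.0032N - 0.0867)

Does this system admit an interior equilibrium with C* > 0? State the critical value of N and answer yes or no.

Threshold N = 27.1; K > 27.1, so yes, the predator persists.

The predator equation gives dC/dt > 0 only when N > 0.0867/0.0032 = 27.1.
Without the predator, N → K = 86.2. Since 86.2 > 27.1, the predator can invade and persist.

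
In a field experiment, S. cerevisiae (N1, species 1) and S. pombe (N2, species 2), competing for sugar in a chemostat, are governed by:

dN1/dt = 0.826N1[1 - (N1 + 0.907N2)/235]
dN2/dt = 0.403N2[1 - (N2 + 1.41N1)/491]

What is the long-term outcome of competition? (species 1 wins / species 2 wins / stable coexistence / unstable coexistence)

Compare the nullcline intercepts: K1/α12 = 235/0.907 = 259 < K2 = 491; K2/α21 = 491/1.41 = 348 > K1 = 235.
Since the inequalities point opposite ways, species 2 can invade but species 1 cannot.

species 2 excludes species 1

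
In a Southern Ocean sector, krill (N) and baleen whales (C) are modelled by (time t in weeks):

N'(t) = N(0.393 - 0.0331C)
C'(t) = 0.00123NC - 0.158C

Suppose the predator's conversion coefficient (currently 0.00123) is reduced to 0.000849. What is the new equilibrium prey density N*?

At the interior fixed point, setting dC/dt = 0 with C > 0 fixes N* = (predator death rate)/(NC coefficient) — independent of the other coefficients.
With the change, N* = 0.158/0.000849 = 186; it rises from 128.

N* ≈ 186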